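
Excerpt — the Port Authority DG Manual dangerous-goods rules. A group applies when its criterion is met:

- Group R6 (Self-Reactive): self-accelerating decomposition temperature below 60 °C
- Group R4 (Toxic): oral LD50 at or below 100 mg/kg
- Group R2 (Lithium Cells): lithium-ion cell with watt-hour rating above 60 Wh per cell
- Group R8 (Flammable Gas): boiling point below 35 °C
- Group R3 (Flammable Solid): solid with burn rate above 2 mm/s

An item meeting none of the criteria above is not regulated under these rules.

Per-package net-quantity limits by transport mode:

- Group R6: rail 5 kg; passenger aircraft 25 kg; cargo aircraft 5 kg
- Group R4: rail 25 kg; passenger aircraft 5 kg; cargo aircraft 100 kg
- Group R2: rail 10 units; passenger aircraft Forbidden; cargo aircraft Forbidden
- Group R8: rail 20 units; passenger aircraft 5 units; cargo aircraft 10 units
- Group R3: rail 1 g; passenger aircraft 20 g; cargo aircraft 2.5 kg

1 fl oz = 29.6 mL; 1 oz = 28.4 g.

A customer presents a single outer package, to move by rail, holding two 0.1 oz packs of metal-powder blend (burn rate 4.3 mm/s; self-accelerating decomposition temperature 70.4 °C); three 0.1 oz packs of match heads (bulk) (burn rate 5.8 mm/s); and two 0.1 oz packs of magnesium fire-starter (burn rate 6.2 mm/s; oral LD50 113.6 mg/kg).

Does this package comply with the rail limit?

No

Metal-powder blend: burn rate 4.3 mm/s > 2 mm/s → Group R3 (Flammable Solid).
With burn rate 5.8 mm/s (> 2 mm/s), the match heads (bulk) fall in Group R3.
The magnesium fire-starter has burn rate 6.2 mm/s, which is > 2 mm/s, so it is Group R3 (Flammable Solid).
Total Group R3: (two 0.1 oz packs = 5.68 g) + (three 0.1 oz packs = 8.52 g) + (two 0.1 oz packs = 5.68 g) = 19.88 g.
That exceeds the Group R3 rail limit of 1 g.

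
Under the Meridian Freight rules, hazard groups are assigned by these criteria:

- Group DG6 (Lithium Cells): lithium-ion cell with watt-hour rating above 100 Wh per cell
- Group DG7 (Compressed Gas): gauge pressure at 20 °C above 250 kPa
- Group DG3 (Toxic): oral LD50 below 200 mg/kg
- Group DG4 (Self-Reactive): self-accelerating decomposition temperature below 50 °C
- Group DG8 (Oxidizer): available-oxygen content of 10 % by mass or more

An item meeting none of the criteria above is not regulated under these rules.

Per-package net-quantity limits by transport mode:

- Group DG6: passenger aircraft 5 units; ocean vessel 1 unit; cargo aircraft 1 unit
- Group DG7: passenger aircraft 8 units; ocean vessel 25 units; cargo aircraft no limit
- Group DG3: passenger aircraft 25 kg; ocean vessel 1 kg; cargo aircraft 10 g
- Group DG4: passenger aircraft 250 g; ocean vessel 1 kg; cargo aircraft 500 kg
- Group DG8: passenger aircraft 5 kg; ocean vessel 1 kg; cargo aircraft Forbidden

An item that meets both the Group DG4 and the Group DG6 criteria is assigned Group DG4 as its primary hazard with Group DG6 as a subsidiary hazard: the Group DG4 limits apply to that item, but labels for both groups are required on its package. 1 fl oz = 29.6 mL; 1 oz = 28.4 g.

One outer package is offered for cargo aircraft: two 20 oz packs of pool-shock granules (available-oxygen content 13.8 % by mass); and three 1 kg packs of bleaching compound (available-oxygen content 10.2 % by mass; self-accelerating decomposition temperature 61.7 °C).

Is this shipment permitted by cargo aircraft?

No

The pool-shock granules have available-oxygen content 13.8 % by mass, which is ≥ 10 % by mass, so they are Group DG8 (Oxidizer).
With available-oxygen content 10.2 % by mass (≥ 10 % by mass), the bleaching compound falls in Group DG8.
Total Group DG8: (two 20 oz packs = 1.136 kg) + (three 1 kg packs = 3 kg) = 4.136 kg.
By cargo aircraft, Group DG8 is Forbidden regardless of quantity.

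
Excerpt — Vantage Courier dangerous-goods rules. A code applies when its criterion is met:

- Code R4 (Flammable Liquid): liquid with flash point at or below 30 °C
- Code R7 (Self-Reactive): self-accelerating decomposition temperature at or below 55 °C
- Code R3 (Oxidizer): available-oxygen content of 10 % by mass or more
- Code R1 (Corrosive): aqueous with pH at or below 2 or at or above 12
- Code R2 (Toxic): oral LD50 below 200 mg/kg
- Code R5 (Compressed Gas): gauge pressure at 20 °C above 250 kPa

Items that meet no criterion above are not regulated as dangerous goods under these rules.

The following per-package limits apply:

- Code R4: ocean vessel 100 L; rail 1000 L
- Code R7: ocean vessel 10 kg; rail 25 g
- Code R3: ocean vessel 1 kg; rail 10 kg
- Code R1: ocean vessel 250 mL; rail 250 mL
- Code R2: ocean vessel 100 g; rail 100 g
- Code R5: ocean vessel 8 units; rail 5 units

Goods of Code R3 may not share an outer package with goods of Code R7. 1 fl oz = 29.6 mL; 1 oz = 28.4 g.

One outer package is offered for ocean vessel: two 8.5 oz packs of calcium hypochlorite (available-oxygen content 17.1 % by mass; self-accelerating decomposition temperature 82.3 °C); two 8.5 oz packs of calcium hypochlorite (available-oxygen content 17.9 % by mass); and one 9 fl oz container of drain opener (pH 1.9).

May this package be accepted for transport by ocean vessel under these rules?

No

With available-oxygen content 17.1 % by mass (≥ 10 % by mass), the calcium hypochlorite falls in Code R3.
Calcium hypochlorite: available-oxygen content 17.9 % by mass ≥ 10 % by mass → Code R3 (Oxidizer).
pH 1.9 meets the Code R1 criterion (Corrosive), so the drain opener is Code R1.
Code R1 quantity: one 9 fl oz container = 266.4 mL.
266.4 mL > 250 mL (ocean vessel limit, Code R1) — over the limit.
Total Code R3: (two 8.5 oz packs = 482.8 g) + (two 8.5 oz packs = 482.8 g) = 965.6 g.
That is within the Code R3 ocean vessel limit of 1 kg.
The segregation rule (Code R3 with Code R7) does not apply to Code R1 with Code R3.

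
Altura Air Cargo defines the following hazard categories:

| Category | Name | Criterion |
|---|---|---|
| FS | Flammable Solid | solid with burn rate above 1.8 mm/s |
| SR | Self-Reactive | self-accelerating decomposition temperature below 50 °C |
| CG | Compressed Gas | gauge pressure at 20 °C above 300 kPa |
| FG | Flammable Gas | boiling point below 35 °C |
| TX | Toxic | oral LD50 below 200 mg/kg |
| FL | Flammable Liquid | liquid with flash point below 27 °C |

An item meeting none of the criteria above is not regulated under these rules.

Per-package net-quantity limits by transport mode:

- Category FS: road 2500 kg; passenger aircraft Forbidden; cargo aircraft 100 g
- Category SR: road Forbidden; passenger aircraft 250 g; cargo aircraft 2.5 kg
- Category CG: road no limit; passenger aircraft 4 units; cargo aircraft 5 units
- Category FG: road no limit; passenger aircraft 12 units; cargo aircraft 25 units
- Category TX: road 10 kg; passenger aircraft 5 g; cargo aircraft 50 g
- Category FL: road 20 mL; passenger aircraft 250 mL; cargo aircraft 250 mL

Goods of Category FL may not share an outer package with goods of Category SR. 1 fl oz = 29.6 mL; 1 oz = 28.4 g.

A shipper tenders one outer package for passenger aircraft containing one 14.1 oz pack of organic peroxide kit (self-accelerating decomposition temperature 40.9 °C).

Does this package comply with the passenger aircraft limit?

No

Organic peroxide kit: self-accelerating decomposition temperature 40.9 °C < 50 °C → Category SR (Self-Reactive).
Category SR quantity: one 14.1 oz pack = 400.44 g.
400.44 g > 250 g (passenger aircraft limit, Category SR) — over the limit.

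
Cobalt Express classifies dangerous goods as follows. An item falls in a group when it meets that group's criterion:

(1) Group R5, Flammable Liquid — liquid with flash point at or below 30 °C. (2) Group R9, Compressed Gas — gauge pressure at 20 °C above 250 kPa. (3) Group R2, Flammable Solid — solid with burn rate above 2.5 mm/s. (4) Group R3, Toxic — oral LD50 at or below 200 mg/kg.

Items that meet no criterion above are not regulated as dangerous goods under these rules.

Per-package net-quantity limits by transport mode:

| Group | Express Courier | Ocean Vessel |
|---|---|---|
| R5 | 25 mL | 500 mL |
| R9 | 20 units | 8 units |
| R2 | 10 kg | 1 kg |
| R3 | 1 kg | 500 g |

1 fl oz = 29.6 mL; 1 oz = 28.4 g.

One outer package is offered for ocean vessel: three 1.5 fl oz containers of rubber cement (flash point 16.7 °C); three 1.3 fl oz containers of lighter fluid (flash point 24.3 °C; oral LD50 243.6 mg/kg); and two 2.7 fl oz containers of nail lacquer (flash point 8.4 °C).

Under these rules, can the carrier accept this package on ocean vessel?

The rubber cement has flash point 16.7 °C, which is ≤ 30 °C, so it is Group R5 (Flammable Liquid).
Lighter fluid: flash point 24.3 °C ≤ 30 °C → Group R5 (Flammable Liquid).
Nail lacquer: flash point 8.4 °C ≤ 30 °C → Group R5 (Flammable Liquid).
Total Group R5: (three 1.5 fl oz containers = 133.2 mL) + (three 1.3 fl oz containers = 115.44 mL) + (two 2.7 fl oz containers = 159.84 mL) = 408.48 mL.
That is within the Group R5 ocean vessel limit of 500 mL.

Yes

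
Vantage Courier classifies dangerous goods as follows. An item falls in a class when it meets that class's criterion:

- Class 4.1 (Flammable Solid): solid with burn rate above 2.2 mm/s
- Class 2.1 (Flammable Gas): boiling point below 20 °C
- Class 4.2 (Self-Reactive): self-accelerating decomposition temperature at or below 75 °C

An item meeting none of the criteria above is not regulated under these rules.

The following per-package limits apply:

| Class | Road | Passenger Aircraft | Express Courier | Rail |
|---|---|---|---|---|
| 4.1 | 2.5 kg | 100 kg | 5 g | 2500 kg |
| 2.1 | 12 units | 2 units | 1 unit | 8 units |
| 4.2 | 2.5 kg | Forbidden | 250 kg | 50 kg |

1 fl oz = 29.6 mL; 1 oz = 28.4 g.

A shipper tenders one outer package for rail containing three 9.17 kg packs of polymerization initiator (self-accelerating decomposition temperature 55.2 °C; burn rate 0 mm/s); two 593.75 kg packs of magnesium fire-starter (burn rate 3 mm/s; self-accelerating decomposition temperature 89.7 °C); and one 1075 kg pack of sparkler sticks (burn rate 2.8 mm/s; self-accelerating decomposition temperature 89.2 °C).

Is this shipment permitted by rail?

Yes

Polymerization initiator: self-accelerating decomposition temperature 55.2 °C ≤ 75 °C → Class 4.2 (Self-Reactive).
The magnesium fire-starter has burn rate 3 mm/s, which is > 2.2 mm/s, so it is Class 4.1 (Flammable Solid).
With burn rate 2.8 mm/s (> 2.2 mm/s), the sparkler sticks fall in Class 4.1.
Total Class 4.1: (two 593.75 kg packs = 1187.5 kg) + 1075 kg = 2262.5 kg.
2262.5 kg ≤ 2500 kg (rail limit, Class 4.1) — within limit.
Class 4.2 quantity: three 9.17 kg packs = 27.51 kg.
27.51 kg is within the rail limit of 50 kg for Class 4.2.
Every hazard class is within its rail limit and no segregation rule is violated.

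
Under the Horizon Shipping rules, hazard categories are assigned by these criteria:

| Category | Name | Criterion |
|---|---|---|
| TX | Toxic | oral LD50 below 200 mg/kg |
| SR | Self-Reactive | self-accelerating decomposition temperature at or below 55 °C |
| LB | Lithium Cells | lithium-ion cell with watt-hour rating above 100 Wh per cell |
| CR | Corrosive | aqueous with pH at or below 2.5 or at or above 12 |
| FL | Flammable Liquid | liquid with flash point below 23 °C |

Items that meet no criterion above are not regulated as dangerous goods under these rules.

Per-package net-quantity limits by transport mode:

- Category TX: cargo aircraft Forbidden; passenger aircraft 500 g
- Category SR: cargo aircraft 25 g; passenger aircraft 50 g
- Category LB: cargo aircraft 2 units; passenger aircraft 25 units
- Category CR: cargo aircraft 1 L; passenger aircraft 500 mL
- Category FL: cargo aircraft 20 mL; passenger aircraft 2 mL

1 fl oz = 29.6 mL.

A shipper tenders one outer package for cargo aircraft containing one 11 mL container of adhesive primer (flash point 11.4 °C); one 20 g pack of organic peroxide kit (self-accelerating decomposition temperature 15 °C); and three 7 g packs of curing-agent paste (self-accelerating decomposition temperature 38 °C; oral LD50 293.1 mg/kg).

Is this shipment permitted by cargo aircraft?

Adhesive primer: flash point 11.4 °C < 23 °C → Category FL (Flammable Liquid).
Organic peroxide kit: self-accelerating decomposition temperature 15 °C ≤ 55 °C → Category SR (Self-Reactive).
Self-accelerating decomposition temperature 38 °C meets the Category SR criterion (Self-Reactive), so the curing-agent paste is Category SR.
Category SR net quantity: 20 g + (three 7 g packs = 21 g) = 41 g.
41 g > 25 g (cargo aircraft limit, Category SR) — over the limit.
Category FL quantity: 11 mL.
11 mL ≤ 20 mL (cargo aircraft limit, Category FL) — within limit.

No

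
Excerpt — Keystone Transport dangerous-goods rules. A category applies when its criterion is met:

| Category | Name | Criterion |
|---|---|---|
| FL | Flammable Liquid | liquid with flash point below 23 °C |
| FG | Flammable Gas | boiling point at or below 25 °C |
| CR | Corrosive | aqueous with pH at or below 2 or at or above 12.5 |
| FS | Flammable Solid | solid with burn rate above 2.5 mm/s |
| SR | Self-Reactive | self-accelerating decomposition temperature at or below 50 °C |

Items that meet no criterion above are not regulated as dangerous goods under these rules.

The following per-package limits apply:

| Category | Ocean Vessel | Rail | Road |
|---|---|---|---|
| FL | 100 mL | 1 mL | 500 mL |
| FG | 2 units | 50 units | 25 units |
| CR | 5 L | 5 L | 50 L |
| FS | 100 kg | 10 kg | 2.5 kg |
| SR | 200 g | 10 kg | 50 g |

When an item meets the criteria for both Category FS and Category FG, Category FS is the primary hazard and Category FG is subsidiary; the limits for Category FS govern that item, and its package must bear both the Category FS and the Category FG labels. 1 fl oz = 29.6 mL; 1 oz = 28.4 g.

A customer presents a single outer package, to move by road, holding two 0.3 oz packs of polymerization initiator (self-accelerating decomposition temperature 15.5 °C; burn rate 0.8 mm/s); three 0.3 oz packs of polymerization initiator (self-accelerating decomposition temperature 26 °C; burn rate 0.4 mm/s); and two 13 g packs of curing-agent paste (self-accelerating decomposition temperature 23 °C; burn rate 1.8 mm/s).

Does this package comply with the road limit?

No

The polymerization initiator has self-accelerating decomposition temperature 15.5 °C, which is ≤ 50 °C, so it is Category SR (Self-Reactive).
Self-accelerating decomposition temperature 26 °C meets the Category SR criterion (Self-Reactive), so the polymerization initiator is Category SR.
With self-accelerating decomposition temperature 23 °C (≤ 50 °C), the curing-agent paste falls in Category SR.
Total Category SR: (two 0.3 oz packs = 17.04 g) + (three 0.3 oz packs = 25.56 g) + (two 13 g packs = 26 g) = 68.6 g.
68.6 g exceeds the road limit of 50 g for Category SR.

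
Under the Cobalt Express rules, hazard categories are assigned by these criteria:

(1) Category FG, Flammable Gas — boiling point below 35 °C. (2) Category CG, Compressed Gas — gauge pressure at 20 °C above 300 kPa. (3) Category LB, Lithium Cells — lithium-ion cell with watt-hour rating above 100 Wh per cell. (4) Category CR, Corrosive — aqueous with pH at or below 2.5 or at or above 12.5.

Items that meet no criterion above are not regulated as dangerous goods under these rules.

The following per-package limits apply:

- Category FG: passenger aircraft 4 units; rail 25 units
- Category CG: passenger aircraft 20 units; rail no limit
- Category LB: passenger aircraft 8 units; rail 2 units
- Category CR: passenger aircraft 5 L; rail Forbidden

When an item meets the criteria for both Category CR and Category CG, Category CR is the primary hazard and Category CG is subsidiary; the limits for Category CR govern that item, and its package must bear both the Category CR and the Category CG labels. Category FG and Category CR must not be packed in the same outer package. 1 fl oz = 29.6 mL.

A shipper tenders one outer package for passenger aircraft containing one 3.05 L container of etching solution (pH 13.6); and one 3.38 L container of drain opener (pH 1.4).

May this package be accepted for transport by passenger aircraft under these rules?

No

With pH 13.6 (≥ 12.5), the etching solution falls in Category CR.
Drain opener: pH 1.4 ≤ 2.5 → Category CR (Corrosive).
Total Category CR: 3.05 L + 3.38 L = 6.43 L.
6.43 L exceeds the passenger aircraft limit of 5 L for Category CR.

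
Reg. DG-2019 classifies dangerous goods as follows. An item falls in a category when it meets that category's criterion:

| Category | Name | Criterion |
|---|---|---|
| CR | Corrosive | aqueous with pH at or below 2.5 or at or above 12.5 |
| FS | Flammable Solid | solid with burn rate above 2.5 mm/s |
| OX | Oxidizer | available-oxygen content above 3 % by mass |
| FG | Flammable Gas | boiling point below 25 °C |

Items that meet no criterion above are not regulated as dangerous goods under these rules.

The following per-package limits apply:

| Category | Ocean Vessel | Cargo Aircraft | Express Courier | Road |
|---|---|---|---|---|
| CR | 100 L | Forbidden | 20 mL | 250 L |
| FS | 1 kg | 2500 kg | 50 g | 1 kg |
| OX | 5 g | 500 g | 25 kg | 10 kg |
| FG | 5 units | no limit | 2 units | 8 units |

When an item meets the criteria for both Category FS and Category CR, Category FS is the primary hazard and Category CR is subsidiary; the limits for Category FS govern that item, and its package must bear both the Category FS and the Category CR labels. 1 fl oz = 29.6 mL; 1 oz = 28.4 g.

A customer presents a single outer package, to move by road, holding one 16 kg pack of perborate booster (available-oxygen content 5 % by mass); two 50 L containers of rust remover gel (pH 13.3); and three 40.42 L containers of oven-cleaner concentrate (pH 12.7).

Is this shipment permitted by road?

No

The perborate booster has available-oxygen content 5 % by mass, which is > 3 % by mass, so it is Category OX (Oxidizer).
pH 13.3 meets the Category CR criterion (Corrosive), so the rust remover gel is Category CR.
With pH 12.7 (≥ 12.5), the oven-cleaner concentrate falls in Category CR.
Category CR net quantity: (two 50 L containers = 100 L) + (three 40.42 L containers = 121.26 L) = 221.26 L.
221.26 L is within the road limit of 250 L for Category CR.
Category OX quantity: 16 kg.
16 kg exceeds the road limit of 10 kg for Category OX.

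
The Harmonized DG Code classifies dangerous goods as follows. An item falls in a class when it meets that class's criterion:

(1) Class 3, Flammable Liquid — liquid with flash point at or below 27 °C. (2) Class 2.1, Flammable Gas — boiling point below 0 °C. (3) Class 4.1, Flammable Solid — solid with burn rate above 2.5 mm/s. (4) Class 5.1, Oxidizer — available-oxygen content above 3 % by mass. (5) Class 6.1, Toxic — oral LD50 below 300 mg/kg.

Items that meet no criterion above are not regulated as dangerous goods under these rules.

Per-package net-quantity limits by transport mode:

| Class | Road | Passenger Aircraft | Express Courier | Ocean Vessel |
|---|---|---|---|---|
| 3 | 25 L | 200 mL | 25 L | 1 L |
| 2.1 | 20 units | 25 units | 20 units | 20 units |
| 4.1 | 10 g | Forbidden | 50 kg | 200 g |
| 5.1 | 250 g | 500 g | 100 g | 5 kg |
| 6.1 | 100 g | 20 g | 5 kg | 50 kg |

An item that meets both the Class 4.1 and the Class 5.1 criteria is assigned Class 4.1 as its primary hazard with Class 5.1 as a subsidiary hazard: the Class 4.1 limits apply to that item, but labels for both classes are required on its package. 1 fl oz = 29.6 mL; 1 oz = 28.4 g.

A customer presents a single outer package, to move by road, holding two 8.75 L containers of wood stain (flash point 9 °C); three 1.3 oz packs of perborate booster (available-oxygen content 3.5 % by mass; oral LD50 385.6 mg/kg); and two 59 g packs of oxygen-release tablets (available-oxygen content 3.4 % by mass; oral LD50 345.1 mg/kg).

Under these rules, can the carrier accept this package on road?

Yes

The wood stain has flash point 9 °C, which is ≤ 27 °C, so it is Class 3 (Flammable Liquid).
Available-oxygen content 3.5 % by mass meets the Class 5.1 criterion (Oxidizer), so the perborate booster is Class 5.1.
Available-oxygen content 3.4 % by mass meets the Class 5.1 criterion (Oxidizer), so the oxygen-release tablets are Class 5.1.
Class 5.1 net quantity: (three 1.3 oz packs = 110.76 g) + (two 59 g packs = 118 g) = 228.76 g.
228.76 g is within the road limit of 250 g for Class 5.1.
Class 3 quantity: two 8.75 L containers = 17.5 L.
17.5 L ≤ 25 L (road limit, Class 3) — within limit.
Every hazard class is within its road limit and no segregation rule is violated.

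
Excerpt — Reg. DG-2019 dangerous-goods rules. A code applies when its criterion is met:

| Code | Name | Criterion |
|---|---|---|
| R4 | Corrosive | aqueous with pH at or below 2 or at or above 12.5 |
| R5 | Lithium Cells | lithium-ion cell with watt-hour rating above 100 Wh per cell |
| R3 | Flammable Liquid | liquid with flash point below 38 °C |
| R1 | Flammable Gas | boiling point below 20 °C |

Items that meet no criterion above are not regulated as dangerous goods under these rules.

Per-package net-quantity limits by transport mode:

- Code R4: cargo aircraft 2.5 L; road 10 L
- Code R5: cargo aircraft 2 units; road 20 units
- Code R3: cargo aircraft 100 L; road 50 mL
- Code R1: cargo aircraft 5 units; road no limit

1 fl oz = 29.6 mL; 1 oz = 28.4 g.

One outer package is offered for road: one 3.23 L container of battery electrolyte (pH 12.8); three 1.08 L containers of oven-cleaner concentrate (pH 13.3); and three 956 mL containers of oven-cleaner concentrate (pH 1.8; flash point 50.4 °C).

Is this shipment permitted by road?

Yes

pH 12.8 meets the Code R4 criterion (Corrosive), so the battery electrolyte is Code R4.
pH 13.3 meets the Code R4 criterion (Corrosive), so the oven-cleaner concentrate is Code R4.
The oven-cleaner concentrate has pH 1.8, which is ≤ 2, so it is Code R4 (Corrosive).
Total Code R4: 3.23 L + (three 1.08 L containers = 3.24 L) + (three 956 mL containers = 2.868 L) = 9.338 L.
9.338 L is within the road limit of 10 L for Code R4.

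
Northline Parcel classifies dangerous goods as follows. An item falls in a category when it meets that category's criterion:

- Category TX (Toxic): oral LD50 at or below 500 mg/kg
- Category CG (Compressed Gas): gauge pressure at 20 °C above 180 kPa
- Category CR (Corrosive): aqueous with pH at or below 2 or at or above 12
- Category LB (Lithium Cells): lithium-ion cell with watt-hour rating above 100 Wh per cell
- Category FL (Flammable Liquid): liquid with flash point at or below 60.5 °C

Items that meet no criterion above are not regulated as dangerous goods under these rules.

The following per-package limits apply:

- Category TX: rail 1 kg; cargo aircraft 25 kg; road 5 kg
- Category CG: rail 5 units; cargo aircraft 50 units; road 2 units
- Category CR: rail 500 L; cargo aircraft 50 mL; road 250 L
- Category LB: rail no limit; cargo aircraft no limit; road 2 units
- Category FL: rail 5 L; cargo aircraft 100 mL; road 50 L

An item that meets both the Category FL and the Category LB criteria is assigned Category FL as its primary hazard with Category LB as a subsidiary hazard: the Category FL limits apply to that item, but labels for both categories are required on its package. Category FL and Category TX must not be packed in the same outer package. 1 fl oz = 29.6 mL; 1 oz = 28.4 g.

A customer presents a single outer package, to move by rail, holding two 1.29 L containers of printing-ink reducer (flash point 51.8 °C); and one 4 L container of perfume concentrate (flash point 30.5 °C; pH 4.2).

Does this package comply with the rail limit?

Printing-ink reducer: flash point 51.8 °C ≤ 60.5 °C → Category FL (Flammable Liquid).
The perfume concentrate has flash point 30.5 °C, which is ≤ 60.5 °C, so it is Category FL (Flammable Liquid).
Total Category FL: (two 1.29 L containers = 2.58 L) + 4 L = 6.58 L.
6.58 L > 5 L (rail limit, Category FL) — over the limit.

No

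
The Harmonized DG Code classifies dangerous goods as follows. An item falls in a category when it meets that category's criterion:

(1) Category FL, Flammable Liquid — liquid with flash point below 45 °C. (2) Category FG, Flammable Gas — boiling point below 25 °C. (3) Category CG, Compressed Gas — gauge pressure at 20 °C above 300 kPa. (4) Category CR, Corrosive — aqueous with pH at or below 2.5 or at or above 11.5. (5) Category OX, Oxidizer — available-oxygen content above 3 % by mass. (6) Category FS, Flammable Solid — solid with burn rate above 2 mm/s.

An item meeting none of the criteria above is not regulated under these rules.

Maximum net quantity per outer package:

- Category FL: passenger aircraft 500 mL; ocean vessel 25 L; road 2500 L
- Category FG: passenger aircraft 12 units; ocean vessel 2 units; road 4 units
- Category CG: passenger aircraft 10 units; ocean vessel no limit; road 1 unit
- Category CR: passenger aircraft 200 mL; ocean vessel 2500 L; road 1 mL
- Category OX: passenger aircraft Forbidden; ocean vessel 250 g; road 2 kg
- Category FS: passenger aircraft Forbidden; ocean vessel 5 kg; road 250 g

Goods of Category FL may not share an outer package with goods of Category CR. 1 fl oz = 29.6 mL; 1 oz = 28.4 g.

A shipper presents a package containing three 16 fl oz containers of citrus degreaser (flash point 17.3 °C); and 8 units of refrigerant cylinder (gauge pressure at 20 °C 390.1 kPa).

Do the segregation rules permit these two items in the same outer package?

Yes

With flash point 17.3 °C (< 45 °C), the citrus degreaser falls in Category FL.
The refrigerant cylinder has gauge pressure at 20 °C 390.1 kPa, which is > 300 kPa, so it is Category CG (Compressed Gas).
No segregation rule bars Category FL with Category CG.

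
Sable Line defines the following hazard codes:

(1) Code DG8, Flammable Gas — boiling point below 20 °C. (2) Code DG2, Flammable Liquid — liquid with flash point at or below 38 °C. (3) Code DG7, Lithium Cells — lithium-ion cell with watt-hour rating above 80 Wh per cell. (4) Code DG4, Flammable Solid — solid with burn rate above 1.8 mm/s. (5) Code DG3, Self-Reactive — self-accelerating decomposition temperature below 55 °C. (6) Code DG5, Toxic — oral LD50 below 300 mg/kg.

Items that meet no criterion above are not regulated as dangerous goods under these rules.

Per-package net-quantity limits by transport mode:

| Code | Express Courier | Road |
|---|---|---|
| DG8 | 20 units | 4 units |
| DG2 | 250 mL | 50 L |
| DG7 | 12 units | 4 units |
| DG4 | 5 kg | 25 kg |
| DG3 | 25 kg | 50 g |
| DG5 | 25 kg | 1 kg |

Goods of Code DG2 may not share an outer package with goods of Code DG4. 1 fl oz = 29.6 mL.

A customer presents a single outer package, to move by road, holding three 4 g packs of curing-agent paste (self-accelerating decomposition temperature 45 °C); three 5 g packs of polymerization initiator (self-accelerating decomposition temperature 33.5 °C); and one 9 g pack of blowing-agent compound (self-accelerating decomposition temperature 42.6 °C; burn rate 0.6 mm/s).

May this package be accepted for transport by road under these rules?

Yes

With self-accelerating decomposition temperature 45 °C (< 55 °C), the curing-agent paste falls in Code DG3.
Self-accelerating decomposition temperature 33.5 °C meets the Code DG3 criterion (Self-Reactive), so the polymerization initiator is Code DG3.
The blowing-agent compound has self-accelerating decomposition temperature 42.6 °C, which is < 55 °C, so it is Code DG3 (Self-Reactive).
Total Code DG3: (three 4 g packs = 12 g) + (three 5 g packs = 15 g) + 9 g = 36 g.
36 g ≤ 50 g (road limit, Code DG3) — within limit.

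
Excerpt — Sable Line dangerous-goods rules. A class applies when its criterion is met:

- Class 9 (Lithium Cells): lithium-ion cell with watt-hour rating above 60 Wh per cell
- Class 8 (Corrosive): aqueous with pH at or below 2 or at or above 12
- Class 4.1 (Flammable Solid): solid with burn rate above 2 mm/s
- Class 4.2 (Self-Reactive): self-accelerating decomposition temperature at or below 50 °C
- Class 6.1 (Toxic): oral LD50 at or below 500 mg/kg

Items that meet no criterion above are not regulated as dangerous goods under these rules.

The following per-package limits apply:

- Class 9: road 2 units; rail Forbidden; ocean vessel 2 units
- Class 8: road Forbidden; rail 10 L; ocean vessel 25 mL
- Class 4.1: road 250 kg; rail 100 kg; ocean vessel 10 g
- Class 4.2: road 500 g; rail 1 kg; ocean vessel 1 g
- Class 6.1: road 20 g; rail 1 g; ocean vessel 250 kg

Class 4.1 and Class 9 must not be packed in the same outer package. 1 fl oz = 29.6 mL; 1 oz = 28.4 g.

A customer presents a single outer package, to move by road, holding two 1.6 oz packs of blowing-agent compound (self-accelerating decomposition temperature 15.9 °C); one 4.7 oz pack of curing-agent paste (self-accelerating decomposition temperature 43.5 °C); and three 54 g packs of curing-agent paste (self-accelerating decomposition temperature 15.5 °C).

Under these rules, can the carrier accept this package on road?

Yes

Self-accelerating decomposition temperature 15.9 °C meets the Class 4.2 criterion (Self-Reactive), so the blowing-agent compound is Class 4.2.
Curing-agent paste: self-accelerating decomposition temperature 43.5 °C ≤ 50 °C → Class 4.2 (Self-Reactive).
Curing-agent paste: self-accelerating decomposition temperature 15.5 °C ≤ 50 °C → Class 4.2 (Self-Reactive).
Class 4.2 net quantity: (two 1.6 oz packs = 90.88 g) + (one 4.7 oz pack = 133.48 g) + (three 54 g packs = 162 g) = 386.36 g.
That is within the Class 4.2 road limit of 500 g.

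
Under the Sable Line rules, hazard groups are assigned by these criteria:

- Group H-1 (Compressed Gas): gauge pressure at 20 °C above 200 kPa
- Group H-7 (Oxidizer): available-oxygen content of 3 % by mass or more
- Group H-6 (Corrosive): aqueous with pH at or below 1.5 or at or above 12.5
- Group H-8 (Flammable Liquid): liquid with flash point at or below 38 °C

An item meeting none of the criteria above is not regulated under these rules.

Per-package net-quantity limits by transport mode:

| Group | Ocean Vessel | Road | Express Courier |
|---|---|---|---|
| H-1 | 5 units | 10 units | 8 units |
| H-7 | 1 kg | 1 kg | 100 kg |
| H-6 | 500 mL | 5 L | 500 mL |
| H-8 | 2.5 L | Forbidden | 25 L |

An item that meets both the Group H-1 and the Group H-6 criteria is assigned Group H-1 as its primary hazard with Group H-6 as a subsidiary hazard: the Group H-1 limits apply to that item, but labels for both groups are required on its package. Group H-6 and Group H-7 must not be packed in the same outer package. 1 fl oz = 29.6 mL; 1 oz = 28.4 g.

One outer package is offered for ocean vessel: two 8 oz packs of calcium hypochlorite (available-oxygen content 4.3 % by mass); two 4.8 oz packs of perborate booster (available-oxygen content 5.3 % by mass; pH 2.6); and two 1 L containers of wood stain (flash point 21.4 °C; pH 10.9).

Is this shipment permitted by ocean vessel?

Yes

Calcium hypochlorite: available-oxygen content 4.3 % by mass ≥ 3 % by mass → Group H-7 (Oxidizer).
With available-oxygen content 5.3 % by mass (≥ 3 % by mass), the perborate booster falls in Group H-7.
Flash point 21.4 °C meets the Group H-8 criterion (Flammable Liquid), so the wood stain is Group H-8.
Group H-7 net quantity: (two 8 oz packs = 454.4 g) + (two 4.8 oz packs = 272.64 g) = 727.04 g.
727.04 g ≤ 1 kg (ocean vessel limit, Group H-7) — within limit.
Group H-8 quantity: two 1 L containers = 2 L.
That is within the Group H-8 ocean vessel limit of 2.5 L.
The segregation rule (Group H-6 with Group H-7) does not apply to Group H-7 with Group H-8.
Every hazard group is within its ocean vessel limit and no segregation rule is violated.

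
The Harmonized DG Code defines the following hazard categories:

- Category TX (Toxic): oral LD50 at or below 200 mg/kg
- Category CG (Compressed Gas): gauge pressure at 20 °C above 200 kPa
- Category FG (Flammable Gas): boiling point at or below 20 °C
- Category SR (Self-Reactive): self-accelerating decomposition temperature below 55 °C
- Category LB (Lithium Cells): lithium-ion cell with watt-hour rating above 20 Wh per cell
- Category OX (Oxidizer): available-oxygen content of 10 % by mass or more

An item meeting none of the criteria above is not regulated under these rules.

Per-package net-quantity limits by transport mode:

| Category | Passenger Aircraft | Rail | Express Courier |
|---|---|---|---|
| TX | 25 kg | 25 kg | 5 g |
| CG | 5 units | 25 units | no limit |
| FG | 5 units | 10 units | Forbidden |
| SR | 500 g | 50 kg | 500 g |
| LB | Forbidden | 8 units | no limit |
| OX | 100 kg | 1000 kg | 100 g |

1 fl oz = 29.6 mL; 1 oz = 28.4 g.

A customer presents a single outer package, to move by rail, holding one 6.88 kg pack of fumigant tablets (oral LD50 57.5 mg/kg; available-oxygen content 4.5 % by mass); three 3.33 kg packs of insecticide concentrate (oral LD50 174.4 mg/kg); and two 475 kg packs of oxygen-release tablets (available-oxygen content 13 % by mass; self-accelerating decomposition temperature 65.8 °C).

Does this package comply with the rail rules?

Yes

Oral LD50 57.5 mg/kg meets the Category TX criterion (Toxic), so the fumigant tablets are Category TX.
Insecticide concentrate: oral LD50 174.4 mg/kg ≤ 200 mg/kg → Category TX (Toxic).
With available-oxygen content 13 % by mass (≥ 10 % by mass), the oxygen-release tablets fall in Category OX.
Category TX net quantity: 6.88 kg + (three 3.33 kg packs = 9.99 kg) = 16.87 kg.
16.87 kg ≤ 25 kg (rail limit, Category TX) — within limit.
Category OX quantity: two 475 kg packs = 950 kg.
950 kg ≤ 1000 kg (rail limit, Category OX) — within limit.
Every hazard category is within its rail limit and no segregation rule is violated.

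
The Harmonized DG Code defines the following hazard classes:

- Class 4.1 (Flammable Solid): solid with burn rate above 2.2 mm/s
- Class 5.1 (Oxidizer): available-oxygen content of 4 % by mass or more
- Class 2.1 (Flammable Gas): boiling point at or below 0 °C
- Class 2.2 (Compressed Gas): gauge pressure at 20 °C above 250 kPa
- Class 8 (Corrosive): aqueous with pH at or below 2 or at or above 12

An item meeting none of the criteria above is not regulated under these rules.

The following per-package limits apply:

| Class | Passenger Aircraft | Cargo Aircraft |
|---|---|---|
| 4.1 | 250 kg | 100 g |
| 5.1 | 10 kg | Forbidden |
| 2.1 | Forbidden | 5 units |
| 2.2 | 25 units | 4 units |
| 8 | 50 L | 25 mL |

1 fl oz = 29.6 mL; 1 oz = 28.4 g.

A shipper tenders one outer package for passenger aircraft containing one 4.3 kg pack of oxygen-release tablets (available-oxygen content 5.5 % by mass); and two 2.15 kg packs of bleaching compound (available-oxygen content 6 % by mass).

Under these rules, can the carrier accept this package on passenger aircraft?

Yes

Available-oxygen content 5.5 % by mass meets the Class 5.1 criterion (Oxidizer), so the oxygen-release tablets are Class 5.1.
Bleaching compound: available-oxygen content 6 % by mass ≥ 4 % by mass → Class 5.1 (Oxidizer).
Class 5.1 net quantity: 4.3 kg + (two 2.15 kg packs = 4.3 kg) = 8.6 kg.
8.6 kg ≤ 10 kg (passenger aircraft limit, Class 5.1) — within limit.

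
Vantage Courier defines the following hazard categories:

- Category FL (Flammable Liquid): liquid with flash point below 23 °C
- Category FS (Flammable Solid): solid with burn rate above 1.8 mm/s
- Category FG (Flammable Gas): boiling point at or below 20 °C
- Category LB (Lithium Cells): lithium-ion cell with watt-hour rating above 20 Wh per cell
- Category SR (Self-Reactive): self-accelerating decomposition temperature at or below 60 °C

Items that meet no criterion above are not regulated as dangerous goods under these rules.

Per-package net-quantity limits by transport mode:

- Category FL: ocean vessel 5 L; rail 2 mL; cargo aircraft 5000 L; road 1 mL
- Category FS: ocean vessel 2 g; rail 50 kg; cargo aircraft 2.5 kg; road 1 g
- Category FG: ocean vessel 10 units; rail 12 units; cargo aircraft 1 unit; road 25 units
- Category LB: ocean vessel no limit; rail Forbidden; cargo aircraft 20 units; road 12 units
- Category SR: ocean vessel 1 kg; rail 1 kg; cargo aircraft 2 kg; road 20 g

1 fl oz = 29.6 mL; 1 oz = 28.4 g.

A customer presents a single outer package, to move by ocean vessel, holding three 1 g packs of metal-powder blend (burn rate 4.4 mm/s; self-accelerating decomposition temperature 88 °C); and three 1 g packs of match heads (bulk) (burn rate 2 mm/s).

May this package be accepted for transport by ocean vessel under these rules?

No

With burn rate 4.4 mm/s (> 1.8 mm/s), the metal-powder blend falls in Category FS.
With burn rate 2 mm/s (> 1.8 mm/s), the match heads (bulk) fall in Category FS.
Category FS net quantity: (three 1 g packs = 3 g) + (three 1 g packs = 3 g) = 6 g.
6 g exceeds the ocean vessel limit of 2 g for Category FS.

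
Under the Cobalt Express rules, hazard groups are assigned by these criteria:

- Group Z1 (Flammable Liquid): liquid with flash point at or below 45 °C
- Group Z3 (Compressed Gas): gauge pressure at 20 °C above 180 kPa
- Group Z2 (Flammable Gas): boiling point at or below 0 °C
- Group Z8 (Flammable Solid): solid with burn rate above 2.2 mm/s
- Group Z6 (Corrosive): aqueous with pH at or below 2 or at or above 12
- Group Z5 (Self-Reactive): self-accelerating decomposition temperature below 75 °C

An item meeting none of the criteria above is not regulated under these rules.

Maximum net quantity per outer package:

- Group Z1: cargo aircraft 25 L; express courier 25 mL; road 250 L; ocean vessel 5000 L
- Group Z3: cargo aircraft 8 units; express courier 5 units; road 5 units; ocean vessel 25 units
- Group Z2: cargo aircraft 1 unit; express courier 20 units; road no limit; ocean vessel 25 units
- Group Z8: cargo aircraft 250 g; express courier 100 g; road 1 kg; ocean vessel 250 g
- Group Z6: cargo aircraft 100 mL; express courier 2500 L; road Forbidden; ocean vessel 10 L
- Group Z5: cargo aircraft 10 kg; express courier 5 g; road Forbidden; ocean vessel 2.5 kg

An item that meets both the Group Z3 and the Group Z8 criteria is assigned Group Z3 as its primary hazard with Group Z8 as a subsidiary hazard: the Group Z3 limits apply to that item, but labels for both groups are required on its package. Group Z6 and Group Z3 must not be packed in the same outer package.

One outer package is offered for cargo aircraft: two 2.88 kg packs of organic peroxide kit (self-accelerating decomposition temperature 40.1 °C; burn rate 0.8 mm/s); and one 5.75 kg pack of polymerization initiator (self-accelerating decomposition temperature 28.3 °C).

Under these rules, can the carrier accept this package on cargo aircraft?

No

With self-accelerating decomposition temperature 40.1 °C (< 75 °C), the organic peroxide kit falls in Group Z5.
Self-accelerating decomposition temperature 28.3 °C meets the Group Z5 criterion (Self-Reactive), so the polymerization initiator is Group Z5.
Total Group Z5: (two 2.88 kg packs = 5.76 kg) + 5.75 kg = 11.51 kg.
11.51 kg > 10 kg (cargo aircraft limit, Group Z5) — over the limit.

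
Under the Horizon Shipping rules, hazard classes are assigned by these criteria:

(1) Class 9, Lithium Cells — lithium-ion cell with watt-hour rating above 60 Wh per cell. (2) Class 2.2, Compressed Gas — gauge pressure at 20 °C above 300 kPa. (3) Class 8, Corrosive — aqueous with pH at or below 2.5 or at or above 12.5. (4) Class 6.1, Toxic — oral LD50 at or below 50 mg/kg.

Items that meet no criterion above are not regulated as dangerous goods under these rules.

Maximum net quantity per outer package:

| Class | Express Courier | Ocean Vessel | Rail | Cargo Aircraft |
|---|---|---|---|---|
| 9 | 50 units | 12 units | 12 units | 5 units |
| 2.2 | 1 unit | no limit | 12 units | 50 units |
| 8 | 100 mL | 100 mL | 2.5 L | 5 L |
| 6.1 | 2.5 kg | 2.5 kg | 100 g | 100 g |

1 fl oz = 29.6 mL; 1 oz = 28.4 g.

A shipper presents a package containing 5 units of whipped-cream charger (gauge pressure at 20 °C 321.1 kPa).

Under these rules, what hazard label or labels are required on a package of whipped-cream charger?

The whipped-cream charger has gauge pressure at 20 °C 321.1 kPa, which is > 300 kPa, so it is Class 2.2 (Compressed Gas).
Only the Class 2.2 label is required.

Class 2.2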